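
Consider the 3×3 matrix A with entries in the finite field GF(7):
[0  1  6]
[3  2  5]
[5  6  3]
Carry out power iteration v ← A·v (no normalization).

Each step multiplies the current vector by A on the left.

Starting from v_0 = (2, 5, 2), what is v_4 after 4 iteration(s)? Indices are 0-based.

v_0 = (2, 5, 2).
v_1 = A·v_0 = (3, 5, 4).
v_2 = A·v_1 = (1, 4, 1).
v_3 = A·v_2 = (3, 2, 4).
v_4 = A·v_3 = (5, 5, 4).

v_4 = (5, 5, 4)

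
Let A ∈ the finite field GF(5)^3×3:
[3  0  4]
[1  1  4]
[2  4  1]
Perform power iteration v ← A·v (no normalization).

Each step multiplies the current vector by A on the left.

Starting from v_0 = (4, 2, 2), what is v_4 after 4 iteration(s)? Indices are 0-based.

v_4 = (4, 4, 2)

v_0 = (4, 2, 2).
v_1 = A·v_0 = (0, 4, 3).
v_2 = A·v_1 = (2, 1, 4).
v_3 = A·v_2 = (2, 4, 2).
v_4 = A·v_3 = (4, 4, 2).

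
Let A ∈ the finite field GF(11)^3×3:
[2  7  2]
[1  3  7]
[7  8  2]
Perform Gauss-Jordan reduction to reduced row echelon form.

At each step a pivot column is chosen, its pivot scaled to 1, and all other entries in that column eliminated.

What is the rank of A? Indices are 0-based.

step 1: normalize row 0 (÷2) = (1, 9, 1)
  row 1: subtract 1×row0 = (0, 5, 6)
  row 2: subtract 7×row0 = (0, 0, 6)
step 2: normalize row 1 (÷5) = (0, 1, 10)
  row 0: subtract 9×row1 = (1, 0, 10)
step 3: normalize row 2 (÷6) = (0, 0, 1)
  row 0: subtract 10×row2 = (1, 0, 0)
  row 1: subtract 10×row2 = (0, 1, 0)

rank = 3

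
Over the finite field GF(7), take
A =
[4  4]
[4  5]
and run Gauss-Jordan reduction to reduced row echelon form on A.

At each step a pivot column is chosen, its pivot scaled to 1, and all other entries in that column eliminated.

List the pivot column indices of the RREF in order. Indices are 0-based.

[1] R0 /= 4  ⇒  (1, 1)
     R1 -= 4·R0  ⇒  (0, 1)
[2] R1 /= 1  ⇒  (0, 1)
     R0 -= 1·R1  ⇒  (1, 0)

pivot columns: 0, 1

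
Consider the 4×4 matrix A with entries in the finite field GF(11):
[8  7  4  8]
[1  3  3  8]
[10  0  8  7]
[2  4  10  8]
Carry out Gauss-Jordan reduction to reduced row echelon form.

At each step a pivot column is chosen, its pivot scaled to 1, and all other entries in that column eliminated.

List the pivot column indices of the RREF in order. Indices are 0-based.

pivot columns: 0, 1, 2, 3

[1] R0 /= 8  ⇒  (1, 5, 6, 1)
     R1 -= 1·R0  ⇒  (0, 9, 8, 7)
     R2 -= 10·R0  ⇒  (0, 5, 3, 8)
     R3 -= 2·R0  ⇒  (0, 5, 9, 6)
[2] R1 /= 9  ⇒  (0, 1, 7, 2)
     R0 -= 5·R1  ⇒  (1, 0, 4, 2)
     R2 -= 5·R1  ⇒  (0, 0, 1, 9)
     R3 -= 5·R1  ⇒  (0, 0, 7, 7)
[3] R2 /= 1  ⇒  (0, 0, 1, 9)
     R0 -= 4·R2  ⇒  (1, 0, 0, 10)
     R1 -= 7·R2  ⇒  (0, 1, 0, 5)
     R3 -= 7·R2  ⇒  (0, 0, 0, 10)
[4] R3 /= 10  ⇒  (0, 0, 0, 1)
     R0 -= 10·R3  ⇒  (1, 0, 0, 0)
     R1 -= 5·R3  ⇒  (0, 1, 0, 0)
     R2 -= 9·R3  ⇒  (0, 0, 1, 0)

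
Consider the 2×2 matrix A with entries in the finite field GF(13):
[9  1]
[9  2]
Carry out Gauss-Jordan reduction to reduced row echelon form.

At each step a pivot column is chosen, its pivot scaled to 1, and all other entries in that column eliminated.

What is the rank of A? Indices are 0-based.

rank = 2

pivot(0,0)=9: scale R0 → (1, 3)
  clear (1,0): R1 −= (9)R0 → (0, 1)
pivot(1,1)=1: scale R1 → (0, 1)
  clear (0,1): R0 −= (3)R1 → (1, 0)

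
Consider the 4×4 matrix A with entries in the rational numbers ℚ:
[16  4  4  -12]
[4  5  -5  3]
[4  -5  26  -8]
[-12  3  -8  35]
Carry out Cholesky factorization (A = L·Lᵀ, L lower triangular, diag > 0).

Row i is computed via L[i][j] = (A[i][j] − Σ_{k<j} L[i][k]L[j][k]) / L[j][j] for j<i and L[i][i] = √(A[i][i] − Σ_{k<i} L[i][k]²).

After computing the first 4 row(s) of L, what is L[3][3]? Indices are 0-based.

L[3][3] = 4

Step 1: L[0][0] = √(16) = 4.
  L[1][0] = (4) / L[0][0] = 1.
Step 2: L[1][1] = √(4) = 2.
  L[2][0] = (4) / L[0][0] = 1.
  L[2][1] = (-6) / L[1][1] = -3.
Step 3: L[2][2] = √(16) = 4.
  L[3][0] = (-12) / L[0][0] = -3.
  L[3][1] = (6) / L[1][1] = 3.
  L[3][2] = (4) / L[2][2] = 1.
Step 4: L[3][3] = √(16) = 4.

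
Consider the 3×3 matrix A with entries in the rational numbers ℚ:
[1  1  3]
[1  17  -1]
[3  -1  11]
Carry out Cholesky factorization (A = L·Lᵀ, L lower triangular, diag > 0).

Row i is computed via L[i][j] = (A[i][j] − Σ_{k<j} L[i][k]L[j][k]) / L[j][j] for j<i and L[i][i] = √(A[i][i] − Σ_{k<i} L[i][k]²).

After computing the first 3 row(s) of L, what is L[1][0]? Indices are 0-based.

L[1][0] = 1

Step 1: L[0][0] = √(1) = 1.
  L[1][0] = (1) / L[0][0] = 1.
Step 2: L[1][1] = √(16) = 4.
  L[2][0] = (3) / L[0][0] = 3.
  L[2][1] = (-4) / L[1][1] = -1.
Step 3: L[2][2] = √(1) = 1.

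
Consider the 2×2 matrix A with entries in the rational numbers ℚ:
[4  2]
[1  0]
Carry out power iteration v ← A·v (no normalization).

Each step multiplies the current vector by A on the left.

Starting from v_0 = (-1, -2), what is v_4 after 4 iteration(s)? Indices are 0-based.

v_0 = (-1, -2).
v_1 = A·v_0 = (-8, -1).
v_2 = A·v_1 = (-34, -8).
v_3 = A·v_2 = (-152, -34).
v_4 = A·v_3 = (-676, -152).

v_4 = (-676, -152)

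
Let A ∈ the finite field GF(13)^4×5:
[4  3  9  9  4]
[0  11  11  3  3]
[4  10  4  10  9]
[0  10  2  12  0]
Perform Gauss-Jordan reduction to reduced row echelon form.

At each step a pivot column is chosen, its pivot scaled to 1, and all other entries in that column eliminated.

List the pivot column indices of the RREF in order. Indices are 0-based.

step 1: normalize row 0 (÷4) = (1, 4, 12, 12, 1)
  row 2: subtract 4×row0 = (0, 7, 8, 1, 5)
step 2: normalize row 1 (÷11) = (0, 1, 1, 5, 5)
  row 0: subtract 4×row1 = (1, 0, 8, 5, 7)
  row 2: subtract 7×row1 = (0, 0, 1, 5, 9)
  row 3: subtract 10×row1 = (0, 0, 5, 1, 2)
step 3: normalize row 2 (÷1) = (0, 0, 1, 5, 9)
  row 0: subtract 8×row2 = (1, 0, 0, 4, 0)
  row 1: subtract 1×row2 = (0, 1, 0, 0, 9)
  row 3: subtract 5×row2 = (0, 0, 0, 2, 9)
step 4: normalize row 3 (÷2) = (0, 0, 0, 1, 11)
  row 0: subtract 4×row3 = (1, 0, 0, 0, 8)
  row 2: subtract 5×row3 = (0, 0, 1, 0, 6)

pivot columns: 0, 1, 2, 3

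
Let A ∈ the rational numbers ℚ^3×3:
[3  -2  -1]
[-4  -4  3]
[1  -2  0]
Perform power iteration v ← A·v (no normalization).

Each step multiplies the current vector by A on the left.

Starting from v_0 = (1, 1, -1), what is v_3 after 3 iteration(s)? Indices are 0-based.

v_3 = (-3, -176, -37)

v_0 = (1, 1, -1).
v_1 = A·v_0 = (2, -11, -1).
v_2 = A·v_1 = (29, 33, 24).
v_3 = A·v_2 = (-3, -176, -37).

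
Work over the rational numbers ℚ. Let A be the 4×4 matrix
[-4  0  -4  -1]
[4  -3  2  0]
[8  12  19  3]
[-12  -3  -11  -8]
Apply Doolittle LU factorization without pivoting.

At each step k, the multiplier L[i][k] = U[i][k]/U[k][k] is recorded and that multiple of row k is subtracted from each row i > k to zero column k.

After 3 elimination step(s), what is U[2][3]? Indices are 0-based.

U[2][3] = -3

Step 1: pivot at (0,0) is -4.
  row1 ← row1 − (-1)·row0  ⇒  L[1][0]=-1, U row1=(0, -3, -2, -1)
  row2 ← row2 − (-2)·row0  ⇒  L[2][0]=-2, U row2=(0, 12, 11, 1)
  row3 ← row3 − (3)·row0  ⇒  L[3][0]=3, U row3=(0, -3, 1, -5)
Step 2: pivot at (1,1) is -3.
  row2 ← row2 − (-4)·row1  ⇒  L[2][1]=-4, U row2=(0, 0, 3, -3)
  row3 ← row3 − (1)·row1  ⇒  L[3][1]=1, U row3=(0, 0, 3, -4)
Step 3: pivot at (2,2) is 3.
  row3 ← row3 − (1)·row2  ⇒  L[3][2]=1, U row3=(0, 0, 0, -1)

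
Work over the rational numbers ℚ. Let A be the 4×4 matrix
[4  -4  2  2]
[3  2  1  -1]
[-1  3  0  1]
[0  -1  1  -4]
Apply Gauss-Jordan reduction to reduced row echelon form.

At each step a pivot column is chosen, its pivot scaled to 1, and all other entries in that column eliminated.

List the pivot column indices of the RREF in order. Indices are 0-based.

pivot(0,0)=4: scale R0 → (1, -1, 1/2, 1/2)
  clear (1,0): R1 −= (3)R0 → (0, 5, -1/2, -5/2)
  clear (2,0): R2 −= (-1)R0 → (0, 2, 1/2, 3/2)
pivot(1,1)=5: scale R1 → (0, 1, -1/10, -1/2)
  clear (0,1): R0 −= (-1)R1 → (1, 0, 2/5, 0)
  clear (2,1): R2 −= (2)R1 → (0, 0, 7/10, 5/2)
  clear (3,1): R3 −= (-1)R1 → (0, 0, 9/10, -9/2)
pivot(2,2)=7/10: scale R2 → (0, 0, 1, 25/7)
  clear (0,2): R0 −= (2/5)R2 → (1, 0, 0, -10/7)
  clear (1,2): R1 −= (-1/10)R2 → (0, 1, 0, -1/7)
  clear (3,2): R3 −= (9/10)R2 → (0, 0, 0, -54/7)
pivot(3,3)=-54/7: scale R3 → (0, 0, 0, 1)
  clear (0,3): R0 −= (-10/7)R3 → (1, 0, 0, 0)
  clear (1,3): R1 −= (-1/7)R3 → (0, 1, 0, 0)
  clear (2,3): R2 −= (25/7)R3 → (0, 0, 1, 0)

pivot columns: 0, 1, 2, 3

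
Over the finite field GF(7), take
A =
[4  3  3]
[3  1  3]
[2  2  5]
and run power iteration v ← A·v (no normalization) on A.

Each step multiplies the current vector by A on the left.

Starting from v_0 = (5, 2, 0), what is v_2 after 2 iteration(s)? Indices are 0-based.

v_0 = (5, 2, 0).
v_1 = A·v_0 = (5, 3, 0).
v_2 = A·v_1 = (1, 4, 2).

v_2 = (1, 4, 2)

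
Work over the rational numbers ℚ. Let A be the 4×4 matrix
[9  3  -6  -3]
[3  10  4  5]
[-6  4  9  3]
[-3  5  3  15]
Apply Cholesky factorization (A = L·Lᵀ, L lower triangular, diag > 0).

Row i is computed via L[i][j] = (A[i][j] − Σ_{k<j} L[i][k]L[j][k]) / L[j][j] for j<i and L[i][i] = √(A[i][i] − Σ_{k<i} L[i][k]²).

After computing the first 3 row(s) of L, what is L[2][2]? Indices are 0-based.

Step 1: L[0][0] = √(9) = 3.
  L[1][0] = (3) / L[0][0] = 1.
Step 2: L[1][1] = √(9) = 3.
  L[2][0] = (-6) / L[0][0] = -2.
  L[2][1] = (6) / L[1][1] = 2.
Step 3: L[2][2] = √(1) = 1.

L[2][2] = 1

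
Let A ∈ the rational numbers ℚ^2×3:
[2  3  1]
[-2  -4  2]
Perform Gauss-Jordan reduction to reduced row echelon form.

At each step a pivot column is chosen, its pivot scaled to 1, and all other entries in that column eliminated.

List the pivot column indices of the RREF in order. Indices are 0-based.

[1] R0 /= 2  ⇒  (1, 3/2, 1/2)
     R1 -= -2·R0  ⇒  (0, -1, 3)
[2] R1 /= -1  ⇒  (0, 1, -3)
     R0 -= 3/2·R1  ⇒  (1, 0, 5)

pivot columns: 0, 1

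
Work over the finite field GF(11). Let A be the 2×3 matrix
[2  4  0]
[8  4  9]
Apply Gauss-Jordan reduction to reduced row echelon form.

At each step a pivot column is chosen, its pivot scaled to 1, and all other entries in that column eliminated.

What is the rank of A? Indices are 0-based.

rank = 2

pivot(0,0)=2: scale R0 → (1, 2, 0)
  clear (1,0): R1 −= (8)R0 → (0, 10, 9)
pivot(1,1)=10: scale R1 → (0, 1, 2)
  clear (0,1): R0 −= (2)R1 → (1, 0, 7)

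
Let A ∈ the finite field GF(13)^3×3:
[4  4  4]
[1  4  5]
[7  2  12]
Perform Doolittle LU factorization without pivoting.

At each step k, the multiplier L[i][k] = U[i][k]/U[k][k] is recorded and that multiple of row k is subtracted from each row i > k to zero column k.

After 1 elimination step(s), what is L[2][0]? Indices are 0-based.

L[2][0] = 5

[col 0] pivot 4
  R1 -= 10*R0 → (0, 3, 4)  (L[1][0] := 10)
  R2 -= 5*R0 → (0, 8, 5)  (L[2][0] := 5)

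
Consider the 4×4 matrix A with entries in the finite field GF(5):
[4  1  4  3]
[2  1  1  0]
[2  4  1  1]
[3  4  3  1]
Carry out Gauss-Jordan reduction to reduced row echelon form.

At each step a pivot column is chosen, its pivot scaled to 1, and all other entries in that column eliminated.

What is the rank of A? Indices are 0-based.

[1] R0 /= 4  ⇒  (1, 4, 1, 2)
     R1 -= 2·R0  ⇒  (0, 3, 4, 1)
     R2 -= 2·R0  ⇒  (0, 1, 4, 2)
     R3 -= 3·R0  ⇒  (0, 2, 0, 0)
[2] R1 /= 3  ⇒  (0, 1, 3, 2)
     R0 -= 4·R1  ⇒  (1, 0, 4, 4)
     R2 -= 1·R1  ⇒  (0, 0, 1, 0)
     R3 -= 2·R1  ⇒  (0, 0, 4, 1)
[3] R2 /= 1  ⇒  (0, 0, 1, 0)
     R0 -= 4·R2  ⇒  (1, 0, 0, 4)
     R1 -= 3·R2  ⇒  (0, 1, 0, 2)
     R3 -= 4·R2  ⇒  (0, 0, 0, 1)
[4] R3 /= 1  ⇒  (0, 0, 0, 1)
     R0 -= 4·R3  ⇒  (1, 0, 0, 0)
     R1 -= 2·R3  ⇒  (0, 1, 0, 0)

rank = 4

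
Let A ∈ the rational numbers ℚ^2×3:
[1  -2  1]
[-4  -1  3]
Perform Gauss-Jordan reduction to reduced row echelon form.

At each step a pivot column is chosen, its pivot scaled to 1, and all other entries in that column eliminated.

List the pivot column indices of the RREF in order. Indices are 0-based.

pivot columns: 0, 1

pivot(0,0)=1: scale R0 → (1, -2, 1)
  clear (1,0): R1 −= (-4)R0 → (0, -9, 7)
pivot(1,1)=-9: scale R1 → (0, 1, -7/9)
  clear (0,1): R0 −= (-2)R1 → (1, 0, -5/9)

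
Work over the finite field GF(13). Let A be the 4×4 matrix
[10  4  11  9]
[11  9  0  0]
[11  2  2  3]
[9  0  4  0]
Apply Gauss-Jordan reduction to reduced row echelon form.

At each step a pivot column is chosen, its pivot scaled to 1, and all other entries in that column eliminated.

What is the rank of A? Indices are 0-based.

step 1: normalize row 0 (÷10) = (1, 3, 5, 10)
  row 1: subtract 11×row0 = (0, 2, 10, 7)
  row 2: subtract 11×row0 = (0, 8, 12, 10)
  row 3: subtract 9×row0 = (0, 12, 11, 1)
step 2: normalize row 1 (÷2) = (0, 1, 5, 10)
  row 0: subtract 3×row1 = (1, 0, 3, 6)
  row 2: subtract 8×row1 = (0, 0, 11, 8)
  row 3: subtract 12×row1 = (0, 0, 3, 11)
step 3: normalize row 2 (÷11) = (0, 0, 1, 9)
  row 0: subtract 3×row2 = (1, 0, 0, 5)
  row 1: subtract 5×row2 = (0, 1, 0, 4)
  row 3: subtract 3×row2 = (0, 0, 0, 10)
step 4: normalize row 3 (÷10) = (0, 0, 0, 1)
  row 0: subtract 5×row3 = (1, 0, 0, 0)
  row 1: subtract 4×row3 = (0, 1, 0, 0)
  row 2: subtract 9×row3 = (0, 0, 1, 0)

rank = 4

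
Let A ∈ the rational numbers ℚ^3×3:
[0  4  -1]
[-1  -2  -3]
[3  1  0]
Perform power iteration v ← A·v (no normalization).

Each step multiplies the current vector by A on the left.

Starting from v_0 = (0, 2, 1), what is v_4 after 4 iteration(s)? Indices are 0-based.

v_0 = (0, 2, 1).
v_1 = A·v_0 = (7, -7, 2).
v_2 = A·v_1 = (-30, 1, 14).
v_3 = A·v_2 = (-10, -14, -89).
v_4 = A·v_3 = (33, 305, -44).

v_4 = (33, 305, -44)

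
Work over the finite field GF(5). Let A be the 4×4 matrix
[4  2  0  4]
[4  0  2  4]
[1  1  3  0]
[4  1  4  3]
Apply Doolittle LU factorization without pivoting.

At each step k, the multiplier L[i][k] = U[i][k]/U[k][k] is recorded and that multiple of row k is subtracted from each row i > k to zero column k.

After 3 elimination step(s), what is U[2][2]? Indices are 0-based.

k=0: U[0][0]=4
  eliminate (1,0): mult=1, new row 1: (0, 3, 2, 0); set L[1][0]=1
  eliminate (2,0): mult=4, new row 2: (0, 3, 3, 4); set L[2][0]=4
  eliminate (3,0): mult=1, new row 3: (0, 4, 4, 4); set L[3][0]=1
k=1: U[1][1]=3
  eliminate (2,1): mult=1, new row 2: (0, 0, 1, 4); set L[2][1]=1
  eliminate (3,1): mult=3, new row 3: (0, 0, 3, 4); set L[3][1]=3
k=2: U[2][2]=1
  eliminate (3,2): mult=3, new row 3: (0, 0, 0, 2); set L[3][2]=3

U[2][2] = 1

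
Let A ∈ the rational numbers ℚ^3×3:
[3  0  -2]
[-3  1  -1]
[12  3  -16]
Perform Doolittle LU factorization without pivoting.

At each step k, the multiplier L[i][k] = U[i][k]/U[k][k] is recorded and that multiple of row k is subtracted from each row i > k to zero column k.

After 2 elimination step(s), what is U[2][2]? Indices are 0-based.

U[2][2] = 1

Step 1: pivot at (0,0) is 3.
  row1 ← row1 − (-1)·row0  ⇒  L[1][0]=-1, U row1=(0, 1, -3)
  row2 ← row2 − (4)·row0  ⇒  L[2][0]=4, U row2=(0, 3, -8)
Step 2: pivot at (1,1) is 1.
  row2 ← row2 − (3)·row1  ⇒  L[2][1]=3, U row2=(0, 0, 1)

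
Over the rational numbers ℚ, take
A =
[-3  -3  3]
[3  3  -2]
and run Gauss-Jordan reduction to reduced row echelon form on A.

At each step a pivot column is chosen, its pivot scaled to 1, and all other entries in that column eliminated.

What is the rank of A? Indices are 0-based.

[1] R0 /= -3  ⇒  (1, 1, -1)
     R1 -= 3·R0  ⇒  (0, 0, 1)
column 1 empty below row 1
[2] R1 /= 1  ⇒  (0, 0, 1)
     R0 -= -1·R1  ⇒  (1, 1, 0)

rank = 2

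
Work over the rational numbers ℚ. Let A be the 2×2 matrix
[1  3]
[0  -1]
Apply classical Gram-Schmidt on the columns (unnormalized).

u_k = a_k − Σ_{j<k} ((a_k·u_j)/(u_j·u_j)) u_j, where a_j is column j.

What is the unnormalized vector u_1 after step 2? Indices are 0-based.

u_1 = (0, -1)

Step 1: u_0 = a_0 = (1, 0).
Step 2: u_1 = a_1 − (3)·u_0 = (0, -1).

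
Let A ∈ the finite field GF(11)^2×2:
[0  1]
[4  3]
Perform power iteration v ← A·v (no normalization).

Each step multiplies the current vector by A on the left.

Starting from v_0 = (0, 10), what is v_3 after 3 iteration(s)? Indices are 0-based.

v_3 = (9, 4)

v_0 = (0, 10).
v_1 = A·v_0 = (10, 8).
v_2 = A·v_1 = (8, 9).
v_3 = A·v_2 = (9, 4).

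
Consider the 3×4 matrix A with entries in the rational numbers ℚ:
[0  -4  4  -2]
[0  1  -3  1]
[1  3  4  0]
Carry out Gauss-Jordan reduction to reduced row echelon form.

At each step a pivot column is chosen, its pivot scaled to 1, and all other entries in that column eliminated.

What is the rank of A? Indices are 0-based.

rank = 3

step 1: exchange rows 0,2
step 1: normalize row 0 (÷1) = (1, 3, 4, 0)
step 2: normalize row 1 (÷1) = (0, 1, -3, 1)
  row 0: subtract 3×row1 = (1, 0, 13, -3)
  row 2: subtract -4×row1 = (0, 0, -8, 2)
step 3: normalize row 2 (÷-8) = (0, 0, 1, -1/4)
  row 0: subtract 13×row2 = (1, 0, 0, 1/4)
  row 1: subtract -3×row2 = (0, 1, 0, 1/4)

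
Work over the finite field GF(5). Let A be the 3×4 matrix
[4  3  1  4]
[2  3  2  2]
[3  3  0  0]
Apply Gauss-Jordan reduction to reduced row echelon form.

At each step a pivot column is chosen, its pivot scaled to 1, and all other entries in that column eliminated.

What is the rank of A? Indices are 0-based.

rank = 3

[1] R0 /= 4  ⇒  (1, 2, 4, 1)
     R1 -= 2·R0  ⇒  (0, 4, 4, 0)
     R2 -= 3·R0  ⇒  (0, 2, 3, 2)
[2] R1 /= 4  ⇒  (0, 1, 1, 0)
     R0 -= 2·R1  ⇒  (1, 0, 2, 1)
     R2 -= 2·R1  ⇒  (0, 0, 1, 2)
[3] R2 /= 1  ⇒  (0, 0, 1, 2)
     R0 -= 2·R2  ⇒  (1, 0, 0, 2)
     R1 -= 1·R2  ⇒  (0, 1, 0, 3)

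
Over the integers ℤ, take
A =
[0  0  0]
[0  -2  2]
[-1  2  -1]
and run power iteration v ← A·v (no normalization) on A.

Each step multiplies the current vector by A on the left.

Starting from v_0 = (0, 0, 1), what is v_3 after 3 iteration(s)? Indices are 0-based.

v_0 = (0, 0, 1).
v_1 = A·v_0 = (0, 2, -1).
v_2 = A·v_1 = (0, -6, 5).
v_3 = A·v_2 = (0, 22, -17).

v_3 = (0, 22, -17)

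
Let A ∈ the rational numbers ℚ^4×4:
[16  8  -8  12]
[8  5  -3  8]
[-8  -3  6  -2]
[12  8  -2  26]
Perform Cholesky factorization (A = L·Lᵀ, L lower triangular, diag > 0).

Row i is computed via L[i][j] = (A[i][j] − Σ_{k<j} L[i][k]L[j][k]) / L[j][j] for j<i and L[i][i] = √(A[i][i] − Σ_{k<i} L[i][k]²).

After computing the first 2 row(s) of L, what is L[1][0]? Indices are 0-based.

Step 1: L[0][0] = √(16) = 4.
  L[1][0] = (8) / L[0][0] = 2.
Step 2: L[1][1] = √(1) = 1.

L[1][0] = 2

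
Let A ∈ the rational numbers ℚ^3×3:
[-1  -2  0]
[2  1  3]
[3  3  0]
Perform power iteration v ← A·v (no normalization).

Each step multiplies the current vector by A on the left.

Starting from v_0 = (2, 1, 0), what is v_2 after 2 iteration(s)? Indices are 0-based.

v_2 = (-6, 24, 3)

v_0 = (2, 1, 0).
v_1 = A·v_0 = (-4, 5, 9).
v_2 = A·v_1 = (-6, 24, 3).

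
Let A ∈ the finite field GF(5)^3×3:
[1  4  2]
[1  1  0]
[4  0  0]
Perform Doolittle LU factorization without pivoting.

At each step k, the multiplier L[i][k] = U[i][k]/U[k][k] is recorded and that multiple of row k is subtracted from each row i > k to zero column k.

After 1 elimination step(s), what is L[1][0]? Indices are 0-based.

Step 1: pivot at (0,0) is 1.
  row1 ← row1 − (1)·row0  ⇒  L[1][0]=1, U row1=(0, 2, 3)
  row2 ← row2 − (4)·row0  ⇒  L[2][0]=4, U row2=(0, 4, 2)

L[1][0] = 1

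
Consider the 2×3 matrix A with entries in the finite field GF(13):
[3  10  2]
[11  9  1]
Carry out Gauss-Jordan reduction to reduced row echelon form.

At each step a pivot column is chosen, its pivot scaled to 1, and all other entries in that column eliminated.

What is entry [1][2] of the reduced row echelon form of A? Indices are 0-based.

[1] R0 /= 3  ⇒  (1, 12, 5)
     R1 -= 11·R0  ⇒  (0, 7, 11)
[2] R1 /= 7  ⇒  (0, 1, 9)
     R0 -= 12·R1  ⇒  (1, 0, 1)

M[1][2] = 9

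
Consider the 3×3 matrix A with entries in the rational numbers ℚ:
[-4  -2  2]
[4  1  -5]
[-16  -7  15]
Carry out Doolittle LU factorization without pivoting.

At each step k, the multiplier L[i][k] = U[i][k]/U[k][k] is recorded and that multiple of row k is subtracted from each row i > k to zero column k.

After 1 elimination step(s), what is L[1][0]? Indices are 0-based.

L[1][0] = -1

Step 1: pivot at (0,0) is -4.
  row1 ← row1 − (-1)·row0  ⇒  L[1][0]=-1, U row1=(0, -1, -3)
  row2 ← row2 − (4)·row0  ⇒  L[2][0]=4, U row2=(0, 1, 7)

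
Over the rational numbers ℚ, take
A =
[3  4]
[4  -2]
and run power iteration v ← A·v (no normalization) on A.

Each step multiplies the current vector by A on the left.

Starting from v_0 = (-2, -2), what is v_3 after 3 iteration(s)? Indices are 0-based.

v_3 = (-366, -136)

v_0 = (-2, -2).
v_1 = A·v_0 = (-14, -4).
v_2 = A·v_1 = (-58, -48).
v_3 = A·v_2 = (-366, -136).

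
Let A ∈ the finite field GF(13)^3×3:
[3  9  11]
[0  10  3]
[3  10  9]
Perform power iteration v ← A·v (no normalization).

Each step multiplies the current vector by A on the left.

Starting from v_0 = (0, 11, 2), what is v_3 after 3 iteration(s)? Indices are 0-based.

v_3 = (0, 0, 3)

v_0 = (0, 11, 2).
v_1 = A·v_0 = (4, 12, 11).
v_2 = A·v_1 = (7, 10, 10).
v_3 = A·v_2 = (0, 0, 3).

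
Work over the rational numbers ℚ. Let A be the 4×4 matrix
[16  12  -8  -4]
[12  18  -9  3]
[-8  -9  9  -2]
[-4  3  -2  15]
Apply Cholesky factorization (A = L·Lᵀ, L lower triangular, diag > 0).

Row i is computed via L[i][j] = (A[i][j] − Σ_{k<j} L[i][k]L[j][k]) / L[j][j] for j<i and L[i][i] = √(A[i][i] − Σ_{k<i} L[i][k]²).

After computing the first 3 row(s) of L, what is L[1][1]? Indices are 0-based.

Step 1: L[0][0] = √(16) = 4.
  L[1][0] = (12) / L[0][0] = 3.
Step 2: L[1][1] = √(9) = 3.
  L[2][0] = (-8) / L[0][0] = -2.
  L[2][1] = (-3) / L[1][1] = -1.
Step 3: L[2][2] = √(4) = 2.

L[1][1] = 3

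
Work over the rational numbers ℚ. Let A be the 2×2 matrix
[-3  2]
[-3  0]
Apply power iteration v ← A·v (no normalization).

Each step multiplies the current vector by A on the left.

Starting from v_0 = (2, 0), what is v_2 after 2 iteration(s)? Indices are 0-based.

v_0 = (2, 0).
v_1 = A·v_0 = (-6, -6).
v_2 = A·v_1 = (6, 18).

v_2 = (6, 18)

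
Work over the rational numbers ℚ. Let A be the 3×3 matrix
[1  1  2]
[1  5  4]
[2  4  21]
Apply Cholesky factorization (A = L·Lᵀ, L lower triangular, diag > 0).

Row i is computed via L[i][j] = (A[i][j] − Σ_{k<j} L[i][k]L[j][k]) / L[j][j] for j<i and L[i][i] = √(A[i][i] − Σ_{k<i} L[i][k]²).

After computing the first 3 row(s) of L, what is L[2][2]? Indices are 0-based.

Step 1: L[0][0] = √(1) = 1.
  L[1][0] = (1) / L[0][0] = 1.
Step 2: L[1][1] = √(4) = 2.
  L[2][0] = (2) / L[0][0] = 2.
  L[2][1] = (2) / L[1][1] = 1.
Step 3: L[2][2] = √(16) = 4.

L[2][2] = 4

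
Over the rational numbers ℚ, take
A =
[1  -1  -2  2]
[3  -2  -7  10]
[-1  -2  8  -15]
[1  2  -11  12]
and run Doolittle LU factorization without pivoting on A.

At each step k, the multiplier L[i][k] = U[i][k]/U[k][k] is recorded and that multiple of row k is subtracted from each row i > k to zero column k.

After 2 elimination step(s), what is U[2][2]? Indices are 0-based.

k=0: U[0][0]=1
  eliminate (1,0): mult=3, new row 1: (0, 1, -1, 4); set L[1][0]=3
  eliminate (2,0): mult=-1, new row 2: (0, -3, 6, -13); set L[2][0]=-1
  eliminate (3,0): mult=1, new row 3: (0, 3, -9, 10); set L[3][0]=1
k=1: U[1][1]=1
  eliminate (2,1): mult=-3, new row 2: (0, 0, 3, -1); set L[2][1]=-3
  eliminate (3,1): mult=3, new row 3: (0, 0, -6, -2); set L[3][1]=3

U[2][2] = 3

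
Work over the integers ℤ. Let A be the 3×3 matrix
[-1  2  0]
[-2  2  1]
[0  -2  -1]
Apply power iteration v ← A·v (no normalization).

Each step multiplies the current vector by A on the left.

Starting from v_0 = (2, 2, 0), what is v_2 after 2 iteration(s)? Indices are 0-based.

v_0 = (2, 2, 0).
v_1 = A·v_0 = (2, 0, -4).
v_2 = A·v_1 = (-2, -8, 4).

v_2 = (-2, -8, 4)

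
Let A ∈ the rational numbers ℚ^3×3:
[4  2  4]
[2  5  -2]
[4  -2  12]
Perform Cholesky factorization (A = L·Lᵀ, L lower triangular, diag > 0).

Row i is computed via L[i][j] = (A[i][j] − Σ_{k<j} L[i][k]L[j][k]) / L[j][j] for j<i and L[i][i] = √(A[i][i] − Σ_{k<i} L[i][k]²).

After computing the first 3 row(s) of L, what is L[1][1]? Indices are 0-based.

Step 1: L[0][0] = √(4) = 2.
  L[1][0] = (2) / L[0][0] = 1.
Step 2: L[1][1] = √(4) = 2.
  L[2][0] = (4) / L[0][0] = 2.
  L[2][1] = (-4) / L[1][1] = -2.
Step 3: L[2][2] = √(4) = 2.

L[1][1] = 2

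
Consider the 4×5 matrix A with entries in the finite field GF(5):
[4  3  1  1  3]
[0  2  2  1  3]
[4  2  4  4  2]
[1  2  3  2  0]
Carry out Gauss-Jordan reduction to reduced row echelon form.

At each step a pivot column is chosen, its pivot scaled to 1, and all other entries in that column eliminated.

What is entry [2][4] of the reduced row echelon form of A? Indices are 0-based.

[1] R0 /= 4  ⇒  (1, 2, 4, 4, 2)
     R2 -= 4·R0  ⇒  (0, 4, 3, 3, 4)
     R3 -= 1·R0  ⇒  (0, 0, 4, 3, 3)
[2] R1 /= 2  ⇒  (0, 1, 1, 3, 4)
     R0 -= 2·R1  ⇒  (1, 0, 2, 3, 4)
     R2 -= 4·R1  ⇒  (0, 0, 4, 1, 3)
[3] R2 /= 4  ⇒  (0, 0, 1, 4, 2)
     R0 -= 2·R2  ⇒  (1, 0, 0, 0, 0)
     R1 -= 1·R2  ⇒  (0, 1, 0, 4, 2)
     R3 -= 4·R2  ⇒  (0, 0, 0, 2, 0)
[4] R3 /= 2  ⇒  (0, 0, 0, 1, 0)
     R1 -= 4·R3  ⇒  (0, 1, 0, 0, 2)
     R2 -= 4·R3  ⇒  (0, 0, 1, 0, 2)

M[2][4] = 2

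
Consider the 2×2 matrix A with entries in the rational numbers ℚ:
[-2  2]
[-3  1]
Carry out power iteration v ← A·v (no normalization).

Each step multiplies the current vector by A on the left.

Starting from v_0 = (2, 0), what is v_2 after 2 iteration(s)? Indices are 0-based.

v_0 = (2, 0).
v_1 = A·v_0 = (-4, -6).
v_2 = A·v_1 = (-4, 6).

v_2 = (-4, 6)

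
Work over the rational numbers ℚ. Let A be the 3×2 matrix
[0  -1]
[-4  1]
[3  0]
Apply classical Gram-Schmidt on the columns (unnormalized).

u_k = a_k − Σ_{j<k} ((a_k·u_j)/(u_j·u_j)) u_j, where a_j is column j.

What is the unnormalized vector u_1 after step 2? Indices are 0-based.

u_1 = (-1, 9/25, 12/25)

Step 1: u_0 = a_0 = (0, -4, 3).
Step 2: u_1 = a_1 − (-4/25)·u_0 = (-1, 9/25, 12/25).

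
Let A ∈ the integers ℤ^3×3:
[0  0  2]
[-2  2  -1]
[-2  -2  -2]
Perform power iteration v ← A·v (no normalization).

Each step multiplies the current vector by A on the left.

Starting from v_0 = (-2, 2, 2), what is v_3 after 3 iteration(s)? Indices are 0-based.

v_0 = (-2, 2, 2).
v_1 = A·v_0 = (4, 6, -4).
v_2 = A·v_1 = (-8, 8, -12).
v_3 = A·v_2 = (-24, 44, 24).

v_3 = (-24, 44, 24)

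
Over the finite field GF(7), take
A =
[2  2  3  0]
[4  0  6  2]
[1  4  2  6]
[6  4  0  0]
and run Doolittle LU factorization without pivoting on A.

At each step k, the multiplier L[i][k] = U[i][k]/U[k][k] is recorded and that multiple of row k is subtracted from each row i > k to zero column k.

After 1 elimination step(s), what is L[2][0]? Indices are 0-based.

[col 0] pivot 2
  R1 -= 2*R0 → (0, 3, 0, 2)  (L[1][0] := 2)
  R2 -= 4*R0 → (0, 3, 4, 6)  (L[2][0] := 4)
  R3 -= 3*R0 → (0, 5, 5, 0)  (L[3][0] := 3)

L[2][0] = 4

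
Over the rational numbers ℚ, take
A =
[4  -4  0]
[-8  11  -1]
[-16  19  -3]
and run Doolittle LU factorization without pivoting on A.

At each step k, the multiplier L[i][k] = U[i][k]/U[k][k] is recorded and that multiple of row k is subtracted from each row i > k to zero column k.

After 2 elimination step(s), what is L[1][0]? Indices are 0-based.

Step 1: pivot at (0,0) is 4.
  row1 ← row1 − (-2)·row0  ⇒  L[1][0]=-2, U row1=(0, 3, -1)
  row2 ← row2 − (-4)·row0  ⇒  L[2][0]=-4, U row2=(0, 3, -3)
Step 2: pivot at (1,1) is 3.
  row2 ← row2 − (1)·row1  ⇒  L[2][1]=1, U row2=(0, 0, -2)

L[1][0] = -2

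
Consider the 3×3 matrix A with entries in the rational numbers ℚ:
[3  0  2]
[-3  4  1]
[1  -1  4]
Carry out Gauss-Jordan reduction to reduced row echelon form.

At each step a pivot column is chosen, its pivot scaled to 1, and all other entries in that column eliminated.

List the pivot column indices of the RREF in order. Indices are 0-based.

pivot columns: 0, 1, 2

step 1: normalize row 0 (÷3) = (1, 0, 2/3)
  row 1: subtract -3×row0 = (0, 4, 3)
  row 2: subtract 1×row0 = (0, -1, 10/3)
step 2: normalize row 1 (÷4) = (0, 1, 3/4)
  row 2: subtract -1×row1 = (0, 0, 49/12)
step 3: normalize row 2 (÷49/12) = (0, 0, 1)
  row 0: subtract 2/3×row2 = (1, 0, 0)
  row 1: subtract 3/4×row2 = (0, 1, 0)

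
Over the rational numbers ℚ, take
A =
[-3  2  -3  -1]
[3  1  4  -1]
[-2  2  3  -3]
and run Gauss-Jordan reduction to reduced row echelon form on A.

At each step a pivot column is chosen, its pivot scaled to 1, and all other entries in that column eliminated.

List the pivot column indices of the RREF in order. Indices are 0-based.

[1] R0 /= -3  ⇒  (1, -2/3, 1, 1/3)
     R1 -= 3·R0  ⇒  (0, 3, 1, -2)
     R2 -= -2·R0  ⇒  (0, 2/3, 5, -7/3)
[2] R1 /= 3  ⇒  (0, 1, 1/3, -2/3)
     R0 -= -2/3·R1  ⇒  (1, 0, 11/9, -1/9)
     R2 -= 2/3·R1  ⇒  (0, 0, 43/9, -17/9)
[3] R2 /= 43/9  ⇒  (0, 0, 1, -17/43)
     R0 -= 11/9·R2  ⇒  (1, 0, 0, 16/43)
     R1 -= 1/3·R2  ⇒  (0, 1, 0, -23/43)

pivot columns: 0, 1, 2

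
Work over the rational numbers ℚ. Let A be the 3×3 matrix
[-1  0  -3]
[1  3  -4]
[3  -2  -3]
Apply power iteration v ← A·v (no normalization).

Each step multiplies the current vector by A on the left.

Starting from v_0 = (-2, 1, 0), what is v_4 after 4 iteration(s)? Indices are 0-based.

v_0 = (-2, 1, 0).
v_1 = A·v_0 = (2, 1, -8).
v_2 = A·v_1 = (22, 37, 28).
v_3 = A·v_2 = (-106, 21, -92).
v_4 = A·v_3 = (382, 325, -84).

v_4 = (382, 325, -84)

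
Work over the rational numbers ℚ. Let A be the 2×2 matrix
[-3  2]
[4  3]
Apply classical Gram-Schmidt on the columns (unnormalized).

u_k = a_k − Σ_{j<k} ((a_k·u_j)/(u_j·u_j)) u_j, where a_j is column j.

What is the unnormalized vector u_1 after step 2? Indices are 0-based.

u_1 = (68/25, 51/25)

Step 1: u_0 = a_0 = (-3, 4).
Step 2: u_1 = a_1 − (6/25)·u_0 = (68/25, 51/25).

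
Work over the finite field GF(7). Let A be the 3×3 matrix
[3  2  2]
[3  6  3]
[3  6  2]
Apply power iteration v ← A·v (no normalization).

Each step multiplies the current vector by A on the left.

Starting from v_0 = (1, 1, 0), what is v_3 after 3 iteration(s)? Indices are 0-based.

v_0 = (1, 1, 0).
v_1 = A·v_0 = (5, 2, 2).
v_2 = A·v_1 = (2, 5, 3).
v_3 = A·v_2 = (1, 3, 0).

v_3 = (1, 3, 0)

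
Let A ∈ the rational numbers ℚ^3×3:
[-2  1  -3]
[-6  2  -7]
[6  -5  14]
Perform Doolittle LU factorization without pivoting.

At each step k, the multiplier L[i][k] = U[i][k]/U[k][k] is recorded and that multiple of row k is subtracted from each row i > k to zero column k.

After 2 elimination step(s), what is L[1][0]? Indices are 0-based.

L[1][0] = 3

k=0: U[0][0]=-2
  eliminate (1,0): mult=3, new row 1: (0, -1, 2); set L[1][0]=3
  eliminate (2,0): mult=-3, new row 2: (0, -2, 5); set L[2][0]=-3
k=1: U[1][1]=-1
  eliminate (2,1): mult=2, new row 2: (0, 0, 1); set L[2][1]=2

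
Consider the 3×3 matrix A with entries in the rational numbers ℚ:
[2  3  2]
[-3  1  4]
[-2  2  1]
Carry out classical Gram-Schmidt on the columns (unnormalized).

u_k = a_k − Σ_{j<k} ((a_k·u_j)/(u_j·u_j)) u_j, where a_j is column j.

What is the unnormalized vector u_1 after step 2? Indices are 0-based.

u_1 = (53/17, 14/17, 32/17)

Step 1: u_0 = a_0 = (2, -3, -2).
Step 2: u_1 = a_1 − (-1/17)·u_0 = (53/17, 14/17, 32/17).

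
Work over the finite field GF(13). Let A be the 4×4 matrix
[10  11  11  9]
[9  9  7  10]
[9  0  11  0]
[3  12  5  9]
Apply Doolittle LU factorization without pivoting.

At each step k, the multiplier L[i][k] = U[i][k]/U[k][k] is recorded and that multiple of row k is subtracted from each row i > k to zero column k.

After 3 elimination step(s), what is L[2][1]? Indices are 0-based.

L[2][1] = 11

[col 0] pivot 10
  R1 -= 10*R0 → (0, 3, 1, 11)  (L[1][0] := 10)
  R2 -= 10*R0 → (0, 7, 5, 1)  (L[2][0] := 10)
  R3 -= 12*R0 → (0, 10, 3, 5)  (L[3][0] := 12)
[col 1] pivot 3
  R2 -= 11*R1 → (0, 0, 7, 10)  (L[2][1] := 11)
  R3 -= 12*R1 → (0, 0, 4, 3)  (L[3][1] := 12)
[col 2] pivot 7
  R3 -= 8*R2 → (0, 0, 0, 1)  (L[3][2] := 8)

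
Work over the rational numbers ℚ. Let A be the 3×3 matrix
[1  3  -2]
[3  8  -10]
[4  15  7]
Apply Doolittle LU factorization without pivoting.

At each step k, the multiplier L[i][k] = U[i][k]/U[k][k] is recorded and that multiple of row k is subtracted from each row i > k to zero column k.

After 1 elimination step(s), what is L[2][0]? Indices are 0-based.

L[2][0] = 4

k=0: U[0][0]=1
  eliminate (1,0): mult=3, new row 1: (0, -1, -4); set L[1][0]=3
  eliminate (2,0): mult=4, new row 2: (0, 3, 15); set L[2][0]=4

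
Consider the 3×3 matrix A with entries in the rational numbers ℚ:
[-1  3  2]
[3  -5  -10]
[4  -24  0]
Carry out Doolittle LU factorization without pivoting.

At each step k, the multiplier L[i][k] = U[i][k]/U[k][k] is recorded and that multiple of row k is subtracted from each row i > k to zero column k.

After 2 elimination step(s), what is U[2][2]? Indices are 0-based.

Step 1: pivot at (0,0) is -1.
  row1 ← row1 − (-3)·row0  ⇒  L[1][0]=-3, U row1=(0, 4, -4)
  row2 ← row2 − (-4)·row0  ⇒  L[2][0]=-4, U row2=(0, -12, 8)
Step 2: pivot at (1,1) is 4.
  row2 ← row2 − (-3)·row1  ⇒  L[2][1]=-3, U row2=(0, 0, -4)

U[2][2] = -4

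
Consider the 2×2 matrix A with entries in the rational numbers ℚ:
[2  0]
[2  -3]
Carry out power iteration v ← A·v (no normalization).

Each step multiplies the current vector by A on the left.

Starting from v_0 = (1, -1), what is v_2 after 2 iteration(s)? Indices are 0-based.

v_2 = (4, -11)

v_0 = (1, -1).
v_1 = A·v_0 = (2, 5).
v_2 = A·v_1 = (4, -11).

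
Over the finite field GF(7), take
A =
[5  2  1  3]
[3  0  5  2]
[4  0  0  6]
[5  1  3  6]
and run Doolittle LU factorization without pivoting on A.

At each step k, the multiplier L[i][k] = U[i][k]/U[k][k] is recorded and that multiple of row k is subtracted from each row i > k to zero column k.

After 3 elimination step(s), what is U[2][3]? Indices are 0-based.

Step 1: pivot at (0,0) is 5.
  row1 ← row1 − (2)·row0  ⇒  L[1][0]=2, U row1=(0, 3, 3, 3)
  row2 ← row2 − (5)·row0  ⇒  L[2][0]=5, U row2=(0, 4, 2, 5)
  row3 ← row3 − (1)·row0  ⇒  L[3][0]=1, U row3=(0, 6, 2, 3)
Step 2: pivot at (1,1) is 3.
  row2 ← row2 − (6)·row1  ⇒  L[2][1]=6, U row2=(0, 0, 5, 1)
  row3 ← row3 − (2)·row1  ⇒  L[3][1]=2, U row3=(0, 0, 3, 4)
Step 3: pivot at (2,2) is 5.
  row3 ← row3 − (2)·row2  ⇒  L[3][2]=2, U row3=(0, 0, 0, 2)

U[2][3] = 1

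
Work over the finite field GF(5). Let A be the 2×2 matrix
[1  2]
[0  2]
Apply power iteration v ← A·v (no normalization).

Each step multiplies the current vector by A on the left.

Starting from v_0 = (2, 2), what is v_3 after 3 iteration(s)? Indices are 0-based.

v_3 = (0, 1)

v_0 = (2, 2).
v_1 = A·v_0 = (1, 4).
v_2 = A·v_1 = (4, 3).
v_3 = A·v_2 = (0, 1).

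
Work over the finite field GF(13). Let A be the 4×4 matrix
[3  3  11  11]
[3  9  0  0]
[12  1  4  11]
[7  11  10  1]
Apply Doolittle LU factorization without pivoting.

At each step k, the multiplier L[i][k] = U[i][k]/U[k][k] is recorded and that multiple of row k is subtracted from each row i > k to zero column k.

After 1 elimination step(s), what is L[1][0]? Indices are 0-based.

[col 0] pivot 3
  R1 -= 1*R0 → (0, 6, 2, 2)  (L[1][0] := 1)
  R2 -= 4*R0 → (0, 2, 12, 6)  (L[2][0] := 4)
  R3 -= 11*R0 → (0, 4, 6, 10)  (L[3][0] := 11)

L[1][0] = 1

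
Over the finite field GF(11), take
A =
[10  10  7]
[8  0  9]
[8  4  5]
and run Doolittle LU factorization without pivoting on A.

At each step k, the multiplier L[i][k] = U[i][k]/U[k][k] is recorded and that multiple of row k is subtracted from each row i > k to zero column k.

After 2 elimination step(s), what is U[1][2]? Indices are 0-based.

U[1][2] = 10

Step 1: pivot at (0,0) is 10.
  row1 ← row1 − (3)·row0  ⇒  L[1][0]=3, U row1=(0, 3, 10)
  row2 ← row2 − (3)·row0  ⇒  L[2][0]=3, U row2=(0, 7, 6)
Step 2: pivot at (1,1) is 3.
  row2 ← row2 − (6)·row1  ⇒  L[2][1]=6, U row2=(0, 0, 1)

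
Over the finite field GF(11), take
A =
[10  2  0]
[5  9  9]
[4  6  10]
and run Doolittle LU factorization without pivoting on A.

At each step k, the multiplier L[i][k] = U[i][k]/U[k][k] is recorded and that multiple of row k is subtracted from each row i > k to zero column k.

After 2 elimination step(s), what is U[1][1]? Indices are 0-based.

U[1][1] = 8

Step 1: pivot at (0,0) is 10.
  row1 ← row1 − (6)·row0  ⇒  L[1][0]=6, U row1=(0, 8, 9)
  row2 ← row2 − (7)·row0  ⇒  L[2][0]=7, U row2=(0, 3, 10)
Step 2: pivot at (1,1) is 8.
  row2 ← row2 − (10)·row1  ⇒  L[2][1]=10, U row2=(0, 0, 8)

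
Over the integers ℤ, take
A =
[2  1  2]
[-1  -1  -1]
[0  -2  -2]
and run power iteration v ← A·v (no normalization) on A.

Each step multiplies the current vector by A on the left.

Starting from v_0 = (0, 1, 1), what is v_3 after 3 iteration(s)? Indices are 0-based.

v_0 = (0, 1, 1).
v_1 = A·v_0 = (3, -2, -4).
v_2 = A·v_1 = (-4, 3, 12).
v_3 = A·v_2 = (19, -11, -30).

v_3 = (19, -11, -30)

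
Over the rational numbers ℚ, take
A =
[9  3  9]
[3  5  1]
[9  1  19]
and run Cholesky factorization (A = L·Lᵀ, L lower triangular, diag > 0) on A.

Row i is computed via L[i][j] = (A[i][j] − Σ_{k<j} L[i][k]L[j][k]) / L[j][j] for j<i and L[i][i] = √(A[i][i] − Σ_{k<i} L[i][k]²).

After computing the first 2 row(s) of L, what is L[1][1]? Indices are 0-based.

L[1][1] = 2

Step 1: L[0][0] = √(9) = 3.
  L[1][0] = (3) / L[0][0] = 1.
Step 2: L[1][1] = √(4) = 2.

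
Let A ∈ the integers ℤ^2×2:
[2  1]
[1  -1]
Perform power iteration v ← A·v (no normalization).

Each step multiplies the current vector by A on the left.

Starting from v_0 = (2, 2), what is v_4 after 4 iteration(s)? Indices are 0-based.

v_0 = (2, 2).
v_1 = A·v_0 = (6, 0).
v_2 = A·v_1 = (12, 6).
v_3 = A·v_2 = (30, 6).
v_4 = A·v_3 = (66, 24).

v_4 = (66, 24)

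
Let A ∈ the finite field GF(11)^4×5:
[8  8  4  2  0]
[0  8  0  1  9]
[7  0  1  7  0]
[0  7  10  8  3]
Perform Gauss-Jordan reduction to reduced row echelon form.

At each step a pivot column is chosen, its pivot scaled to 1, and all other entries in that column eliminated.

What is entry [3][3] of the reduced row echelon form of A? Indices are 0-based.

M[3][3] = 0

pivot(0,0)=8: scale R0 → (1, 1, 6, 3, 0)
  clear (2,0): R2 −= (7)R0 → (0, 4, 3, 8, 0)
pivot(1,1)=8: scale R1 → (0, 1, 0, 7, 8)
  clear (0,1): R0 −= (1)R1 → (1, 0, 6, 7, 3)
  clear (2,1): R2 −= (4)R1 → (0, 0, 3, 2, 1)
  clear (3,1): R3 −= (7)R1 → (0, 0, 10, 3, 2)
pivot(2,2)=3: scale R2 → (0, 0, 1, 8, 4)
  clear (0,2): R0 −= (6)R2 → (1, 0, 0, 3, 1)
  clear (3,2): R3 −= (10)R2 → (0, 0, 0, 0, 6)
col 3: no nonzero at/below row 3; advance.
pivot(3,4)=6: scale R3 → (0, 0, 0, 0, 1)
  clear (0,4): R0 −= (1)R3 → (1, 0, 0, 3, 0)
  clear (1,4): R1 −= (8)R3 → (0, 1, 0, 7, 0)
  clear (2,4): R2 −= (4)R3 → (0, 0, 1, 8, 0)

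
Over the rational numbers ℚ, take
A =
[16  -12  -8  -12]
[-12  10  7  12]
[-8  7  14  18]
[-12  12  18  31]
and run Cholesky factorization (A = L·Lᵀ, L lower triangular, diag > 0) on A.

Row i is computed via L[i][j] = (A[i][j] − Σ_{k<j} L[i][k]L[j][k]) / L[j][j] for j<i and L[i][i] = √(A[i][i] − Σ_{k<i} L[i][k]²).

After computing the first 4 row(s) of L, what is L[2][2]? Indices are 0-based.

Step 1: L[0][0] = √(16) = 4.
  L[1][0] = (-12) / L[0][0] = -3.
Step 2: L[1][1] = √(1) = 1.
  L[2][0] = (-8) / L[0][0] = -2.
  L[2][1] = (1) / L[1][1] = 1.
Step 3: L[2][2] = √(9) = 3.
  L[3][0] = (-12) / L[0][0] = -3.
  L[3][1] = (3) / L[1][1] = 3.
  L[3][2] = (9) / L[2][2] = 3.
Step 4: L[3][3] = √(4) = 2.

L[2][2] = 3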